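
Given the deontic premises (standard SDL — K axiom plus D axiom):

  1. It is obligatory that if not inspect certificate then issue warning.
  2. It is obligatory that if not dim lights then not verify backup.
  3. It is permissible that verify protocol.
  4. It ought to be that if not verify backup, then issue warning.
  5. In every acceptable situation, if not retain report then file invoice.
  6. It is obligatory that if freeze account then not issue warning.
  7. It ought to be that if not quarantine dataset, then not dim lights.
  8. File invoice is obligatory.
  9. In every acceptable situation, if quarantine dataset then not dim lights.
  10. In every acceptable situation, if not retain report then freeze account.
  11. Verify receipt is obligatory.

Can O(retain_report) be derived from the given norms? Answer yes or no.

By case analysis on ¬quarantine_dataset: premise 7 gives O(¬quarantine_dataset → ¬dim_lights) and premise 9 gives O(quarantine_dataset → ¬dim_lights), so O(¬dim_lights) either way.
From O(¬dim_lights) and premise 2, O(¬dim_lights → ¬verify_backup), we obtain O(¬verify_backup).
Premise 4 is O(¬verify_backup → issue_warning); since O(¬verify_backup), deontic closure gives O(issue_warning).
The contrapositive of premise 6 (O(freeze_account → ¬issue_warning)) is O(issue_warning → ¬freeze_account), and O(issue_warning) is already established, so O(¬freeze_account).
Premise 10 is O(¬retain_report → freeze_account); contrapositively O(¬freeze_account → retain_report). Since O(¬freeze_account) holds, K gives O(retain_report).
Premises 1, 3, 5, 8, 11 do not contribute to this derivation.
So O(retain_report) follows.

Yes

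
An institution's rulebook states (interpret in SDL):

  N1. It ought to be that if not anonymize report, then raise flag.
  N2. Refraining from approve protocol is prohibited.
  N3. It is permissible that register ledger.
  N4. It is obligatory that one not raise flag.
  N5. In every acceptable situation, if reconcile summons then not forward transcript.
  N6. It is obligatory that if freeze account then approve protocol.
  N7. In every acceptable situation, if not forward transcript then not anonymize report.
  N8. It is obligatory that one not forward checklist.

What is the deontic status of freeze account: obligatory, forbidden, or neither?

Neither

Premise 6 is O(freeze_account → approve_protocol); even if O(approve_protocol) held, inferring O(freeze_account) would be affirming the consequent — invalid.
No premise or chain of K-axiom applications forces O(freeze_account), and none forces O(¬freeze_account). So freeze_account is neither obligatory nor forbidden under these norms.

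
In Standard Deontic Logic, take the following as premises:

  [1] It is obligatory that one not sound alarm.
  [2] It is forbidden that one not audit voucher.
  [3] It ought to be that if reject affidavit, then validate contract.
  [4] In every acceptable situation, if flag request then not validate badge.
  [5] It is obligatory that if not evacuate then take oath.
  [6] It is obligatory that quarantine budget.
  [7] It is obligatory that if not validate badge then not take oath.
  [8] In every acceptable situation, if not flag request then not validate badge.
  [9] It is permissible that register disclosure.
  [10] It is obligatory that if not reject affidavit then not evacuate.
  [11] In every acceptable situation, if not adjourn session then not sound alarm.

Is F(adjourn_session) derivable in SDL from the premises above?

Premise 11 is O(¬adjourn_session → ¬sound_alarm); even if O(¬sound_alarm) held, inferring O(¬adjourn_session) would be affirming the consequent — invalid.
No other premise forces O(¬adjourn_session). An ideal world satisfying every premise can still have adjourn_session true, so F(adjourn_session) is not derivable.

No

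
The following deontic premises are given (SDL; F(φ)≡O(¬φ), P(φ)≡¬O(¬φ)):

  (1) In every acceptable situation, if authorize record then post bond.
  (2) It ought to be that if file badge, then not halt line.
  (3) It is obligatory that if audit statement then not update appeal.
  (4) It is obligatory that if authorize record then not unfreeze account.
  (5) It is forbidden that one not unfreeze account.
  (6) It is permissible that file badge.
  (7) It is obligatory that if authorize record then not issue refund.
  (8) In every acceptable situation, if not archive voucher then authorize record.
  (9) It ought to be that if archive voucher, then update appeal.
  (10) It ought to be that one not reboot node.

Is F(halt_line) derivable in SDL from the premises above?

No

Premise 2 is O(file_badge → ¬halt_line), but O(file_badge) is not derivable from the premises (the permission P(file_badge) asserts only ¬O(¬file_badge), not O(file_badge)), so it does not yield O(¬halt_line).
No other premise forces O(¬halt_line). An ideal world satisfying every premise can still have halt_line true, so F(halt_line) is not derivable.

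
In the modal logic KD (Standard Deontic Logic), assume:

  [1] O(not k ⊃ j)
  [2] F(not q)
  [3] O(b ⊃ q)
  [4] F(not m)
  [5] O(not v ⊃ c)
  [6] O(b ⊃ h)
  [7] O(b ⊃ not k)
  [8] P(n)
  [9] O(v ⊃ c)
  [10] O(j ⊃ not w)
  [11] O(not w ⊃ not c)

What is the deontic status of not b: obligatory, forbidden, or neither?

Obligatory

Premises 9 and 5 are O(v ⊃ c) and O(not v ⊃ c); every ideal world satisfies v or not v, so in either case c holds — hence O(c).
Premise 11, O(not w ⊃ not c), contraposes to O(c ⊃ w); with O(c) we get O(w).
The contrapositive of premise 10 (O(j ⊃ not w)) is O(w ⊃ not j), and O(w) is already established, so O(not j).
Premise 1 is O(not k ⊃ j); contrapositively O(not j ⊃ k). Since O(not j) holds, K gives O(k).
Premise 7 is O(b ⊃ not k); contrapositively O(k ⊃ not b). Since O(k) holds, K gives O(not b).
Premises 2, 3, 4, 6, 8 do not contribute to this derivation.
Hence not b is obligatory.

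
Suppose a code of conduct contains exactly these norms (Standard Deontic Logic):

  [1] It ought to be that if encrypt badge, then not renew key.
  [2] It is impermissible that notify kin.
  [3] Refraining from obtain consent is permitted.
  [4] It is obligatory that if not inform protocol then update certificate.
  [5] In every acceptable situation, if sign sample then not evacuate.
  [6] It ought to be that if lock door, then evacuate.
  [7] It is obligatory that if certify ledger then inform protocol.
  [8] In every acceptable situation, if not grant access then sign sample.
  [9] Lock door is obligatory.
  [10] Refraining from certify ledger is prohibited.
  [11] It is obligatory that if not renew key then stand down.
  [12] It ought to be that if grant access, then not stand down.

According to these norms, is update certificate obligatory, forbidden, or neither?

Premise 4 is O(¬inform_protocol → update_certificate), but O(¬inform_protocol) is not derivable from the premises, so it does not yield O(update_certificate).
No premise or chain of K-axiom applications forces O(update_certificate), and none forces O(¬update_certificate). So update_certificate is neither obligatory nor forbidden under these norms.

Neither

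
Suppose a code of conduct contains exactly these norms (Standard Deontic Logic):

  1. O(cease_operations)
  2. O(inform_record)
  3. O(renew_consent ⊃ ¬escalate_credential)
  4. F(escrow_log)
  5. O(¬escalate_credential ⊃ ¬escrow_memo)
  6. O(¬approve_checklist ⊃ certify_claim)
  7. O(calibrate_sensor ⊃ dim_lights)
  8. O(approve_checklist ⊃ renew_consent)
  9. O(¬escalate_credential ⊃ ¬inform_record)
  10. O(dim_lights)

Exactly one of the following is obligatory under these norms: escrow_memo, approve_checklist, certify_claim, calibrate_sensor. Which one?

certify_claim

Premise 2 gives O(inform_record).
Premise 9 is O(¬escalate_credential ⊃ ¬inform_record); contrapositively O(inform_record ⊃ escalate_credential). Since O(inform_record) holds, K gives O(escalate_credential).
Premise 3 is O(renew_consent ⊃ ¬escalate_credential); contrapositively O(escalate_credential ⊃ ¬renew_consent). Since O(escalate_credential) holds, K gives O(¬renew_consent).
The contrapositive of premise 8 (O(approve_checklist ⊃ renew_consent)) is O(¬renew_consent ⊃ ¬approve_checklist), and O(¬renew_consent) is already established, so O(¬approve_checklist).
Premise 6 is O(¬approve_checklist ⊃ certify_claim); since O(¬approve_checklist), deontic closure gives O(certify_claim).
So O(certify_claim) holds — certify_claim is obligatory. None of the other listed options is made obligatory by any chain of premises.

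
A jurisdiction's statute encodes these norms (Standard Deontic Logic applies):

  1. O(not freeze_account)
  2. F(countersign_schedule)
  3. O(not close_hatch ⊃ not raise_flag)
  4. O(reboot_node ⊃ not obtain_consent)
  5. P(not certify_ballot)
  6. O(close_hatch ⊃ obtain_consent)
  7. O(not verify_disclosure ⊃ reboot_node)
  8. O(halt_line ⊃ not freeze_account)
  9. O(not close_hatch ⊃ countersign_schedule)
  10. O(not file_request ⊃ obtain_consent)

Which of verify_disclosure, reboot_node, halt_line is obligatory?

verify_disclosure

Premise 2, F(countersign_schedule), is equivalent to O(not countersign_schedule).
The contrapositive of premise 9 (O(not close_hatch ⊃ countersign_schedule)) is O(not countersign_schedule ⊃ close_hatch), and O(not countersign_schedule) is already established, so O(close_hatch).
From O(close_hatch) and premise 6, O(close_hatch ⊃ obtain_consent), we obtain O(obtain_consent).
The contrapositive of premise 4 (O(reboot_node ⊃ not obtain_consent)) is O(obtain_consent ⊃ not reboot_node), and O(obtain_consent) is already established, so O(not reboot_node).
The contrapositive of premise 7 (O(not verify_disclosure ⊃ reboot_node)) is O(not reboot_node ⊃ verify_disclosure), and O(not reboot_node) is already established, so O(verify_disclosure).
So O(verify_disclosure) holds — verify_disclosure is obligatory. None of the other listed options is made obligatory by any chain of premises.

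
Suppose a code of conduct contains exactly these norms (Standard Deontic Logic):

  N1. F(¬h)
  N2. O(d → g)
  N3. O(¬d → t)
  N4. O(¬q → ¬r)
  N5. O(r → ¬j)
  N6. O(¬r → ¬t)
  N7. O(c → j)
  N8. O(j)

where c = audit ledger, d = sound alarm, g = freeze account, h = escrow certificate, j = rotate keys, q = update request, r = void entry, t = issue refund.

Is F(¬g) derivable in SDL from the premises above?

From premise 8 we have O(j).
Premise 5, O(r → ¬j), contraposes to O(j → ¬r); with O(j) we get O(¬r).
Applying K to premise 6 (O(¬r → ¬t)) and O(¬r) yields O(¬t).
Premise 3 is O(¬d → t); contrapositively O(¬t → d). Since O(¬t) holds, K gives O(d).
Premise 2 is O(d → g); since O(d), deontic closure gives O(g).
Premises 1, 4, 7 do not contribute to this derivation.
So O(g) holds, i.e. F(¬g). The claim follows.

Yes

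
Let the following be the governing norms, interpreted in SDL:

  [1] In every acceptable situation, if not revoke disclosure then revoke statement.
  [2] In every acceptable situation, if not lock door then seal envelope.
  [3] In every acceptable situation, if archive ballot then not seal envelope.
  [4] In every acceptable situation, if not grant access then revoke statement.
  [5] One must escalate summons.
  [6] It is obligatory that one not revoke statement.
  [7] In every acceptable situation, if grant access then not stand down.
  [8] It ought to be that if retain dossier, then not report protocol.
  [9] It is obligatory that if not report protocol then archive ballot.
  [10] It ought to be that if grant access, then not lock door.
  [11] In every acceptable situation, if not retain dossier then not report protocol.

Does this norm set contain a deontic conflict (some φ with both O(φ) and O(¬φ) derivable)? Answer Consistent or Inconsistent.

Premises 8 and 11 are O(retain_dossier → ¬report_protocol) and O(¬retain_dossier → ¬report_protocol); every ideal world satisfies retain_dossier or ¬retain_dossier, so in either case ¬report_protocol holds — hence O(¬report_protocol).
With premise 9, O(¬report_protocol → archive_ballot), the K-axiom yields O(archive_ballot).
Premise 3 is O(archive_ballot → ¬seal_envelope); since O(archive_ballot), deontic closure gives O(¬seal_envelope).
Premise 2, O(¬lock_door → seal_envelope), contraposes to O(¬seal_envelope → lock_door); with O(¬seal_envelope) we get O(lock_door).
Premise 10, O(grant_access → ¬lock_door), contraposes to O(lock_door → ¬grant_access); with O(lock_door) we get O(¬grant_access).
Applying K to premise 4 (O(¬grant_access → revoke_statement)) and O(¬grant_access) yields O(revoke_statement).
But premise 6 directly asserts O(¬revoke_statement).
We now have both O(revoke_statement) and O(¬revoke_statement) — revoke_statement is simultaneously obligatory and forbidden, violating the D-axiom.

Inconsistent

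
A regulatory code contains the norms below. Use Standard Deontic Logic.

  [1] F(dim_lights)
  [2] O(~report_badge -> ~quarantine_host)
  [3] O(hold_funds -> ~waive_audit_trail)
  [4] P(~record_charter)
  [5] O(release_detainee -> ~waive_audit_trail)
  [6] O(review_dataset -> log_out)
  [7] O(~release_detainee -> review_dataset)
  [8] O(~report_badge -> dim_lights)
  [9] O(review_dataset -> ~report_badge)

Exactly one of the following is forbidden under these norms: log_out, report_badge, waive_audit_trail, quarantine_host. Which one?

waive_audit_trail

F(dim_lights) at premise 1 means O(~dim_lights).
The contrapositive of premise 8 (O(~report_badge -> dim_lights)) is O(~dim_lights -> report_badge), and O(~dim_lights) is already established, so O(report_badge).
Premise 9 is O(review_dataset -> ~report_badge); contrapositively O(report_badge -> ~review_dataset). Since O(report_badge) holds, K gives O(~review_dataset).
Premise 7, O(~release_detainee -> review_dataset), contraposes to O(~review_dataset -> release_detainee); with O(~review_dataset) we get O(release_detainee).
Premise 5 is O(release_detainee -> ~waive_audit_trail); since O(release_detainee), deontic closure gives O(~waive_audit_trail).
So O(~waive_audit_trail) holds, i.e. waive_audit_trail is forbidden. None of the other listed options is forbidden under the premises.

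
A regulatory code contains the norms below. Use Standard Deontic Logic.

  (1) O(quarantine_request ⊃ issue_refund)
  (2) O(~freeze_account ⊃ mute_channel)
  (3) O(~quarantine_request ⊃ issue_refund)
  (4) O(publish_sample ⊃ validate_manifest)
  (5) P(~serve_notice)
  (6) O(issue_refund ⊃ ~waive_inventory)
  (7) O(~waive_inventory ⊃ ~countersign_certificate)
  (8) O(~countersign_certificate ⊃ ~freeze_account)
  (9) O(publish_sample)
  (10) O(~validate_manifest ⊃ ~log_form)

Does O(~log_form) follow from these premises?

Premise 10 is O(~validate_manifest ⊃ ~log_form), but O(~validate_manifest) is not derivable from the premises, so it does not yield O(~log_form).
No other premise forces O(~log_form). An ideal world satisfying every premise can still have ~log_form false, so O(~log_form) is not derivable.

No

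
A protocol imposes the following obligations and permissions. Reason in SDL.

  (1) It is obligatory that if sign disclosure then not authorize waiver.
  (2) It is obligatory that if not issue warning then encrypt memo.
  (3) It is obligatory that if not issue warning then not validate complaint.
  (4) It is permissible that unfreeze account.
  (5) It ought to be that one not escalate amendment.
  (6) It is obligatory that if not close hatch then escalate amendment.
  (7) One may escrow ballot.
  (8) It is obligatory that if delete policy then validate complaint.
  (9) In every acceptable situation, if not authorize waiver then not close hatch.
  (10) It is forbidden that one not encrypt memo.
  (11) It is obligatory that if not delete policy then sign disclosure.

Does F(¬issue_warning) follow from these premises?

Yes

From premise 5 we have O(¬escalate_amendment).
Premise 6, O(¬close_hatch → escalate_amendment), contraposes to O(¬escalate_amendment → close_hatch); with O(¬escalate_amendment) we get O(close_hatch).
Premise 9 is O(¬authorize_waiver → ¬close_hatch); contrapositively O(close_hatch → authorize_waiver). Since O(close_hatch) holds, K gives O(authorize_waiver).
The contrapositive of premise 1 (O(sign_disclosure → ¬authorize_waiver)) is O(authorize_waiver → ¬sign_disclosure), and O(authorize_waiver) is already established, so O(¬sign_disclosure).
Premise 11 is O(¬delete_policy → sign_disclosure); contrapositively O(¬sign_disclosure → delete_policy). Since O(¬sign_disclosure) holds, K gives O(delete_policy).
With premise 8, O(delete_policy → validate_complaint), the K-axiom yields O(validate_complaint).
Premise 3, O(¬issue_warning → ¬validate_complaint), contraposes to O(validate_complaint → issue_warning); with O(validate_complaint) we get O(issue_warning).
Premises 2, 4, 7, 10 do not contribute to this derivation.
So O(issue_warning) holds, i.e. F(¬issue_warning). The claim follows.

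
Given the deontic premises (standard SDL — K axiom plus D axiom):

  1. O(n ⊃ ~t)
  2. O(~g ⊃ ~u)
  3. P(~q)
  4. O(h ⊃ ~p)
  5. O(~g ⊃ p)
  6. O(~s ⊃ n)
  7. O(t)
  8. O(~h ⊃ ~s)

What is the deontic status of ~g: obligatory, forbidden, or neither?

Forbidden

From premise 7 we have O(t).
Premise 1, O(n ⊃ ~t), contraposes to O(t ⊃ ~n); with O(t) we get O(~n).
Premise 6 is O(~s ⊃ n); contrapositively O(~n ⊃ s). Since O(~n) holds, K gives O(s).
The contrapositive of premise 8 (O(~h ⊃ ~s)) is O(s ⊃ h), and O(s) is already established, so O(h).
Applying K to premise 4 (O(h ⊃ ~p)) and O(h) yields O(~p).
The contrapositive of premise 5 (O(~g ⊃ p)) is O(~p ⊃ g), and O(~p) is already established, so O(g).
Premises 2, 3 do not contribute to this derivation.
Thus O(g), which is F(~g): ~g is forbidden.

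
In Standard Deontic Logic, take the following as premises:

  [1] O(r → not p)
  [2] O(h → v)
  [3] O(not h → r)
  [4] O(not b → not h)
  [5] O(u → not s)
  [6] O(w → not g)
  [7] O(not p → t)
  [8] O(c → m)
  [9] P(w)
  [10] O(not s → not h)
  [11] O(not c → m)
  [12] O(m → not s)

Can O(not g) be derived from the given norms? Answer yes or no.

Premise 6 is O(w → not g), but O(w) is not derivable from the premises (the permission P(w) asserts only not O(not w), not O(w)), so it does not yield O(not g).
No other premise forces O(not g). An ideal world satisfying every premise can still have not g false, so O(not g) is not derivable.

No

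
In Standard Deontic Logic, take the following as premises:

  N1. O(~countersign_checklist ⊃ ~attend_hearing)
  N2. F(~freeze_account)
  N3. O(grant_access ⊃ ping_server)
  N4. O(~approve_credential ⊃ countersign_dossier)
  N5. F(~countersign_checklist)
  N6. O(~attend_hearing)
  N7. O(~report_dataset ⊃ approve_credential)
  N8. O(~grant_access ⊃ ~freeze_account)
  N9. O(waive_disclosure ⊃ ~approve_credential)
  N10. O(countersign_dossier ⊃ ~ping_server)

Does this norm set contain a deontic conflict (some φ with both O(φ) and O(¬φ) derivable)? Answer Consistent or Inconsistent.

Consistent

Premise 1 is O(~countersign_checklist ⊃ ~attend_hearing); even if O(~attend_hearing) held, inferring O(~countersign_checklist) would be affirming the consequent — invalid.
So O(~countersign_checklist) is not derivable, and the apparent clash with O(countersign_checklist) does not arise.
A world satisfying every obligation exists (e.g. approve_credential=true, attend_hearing=false, countersign_checklist=true, countersign_dossier=false, freeze_account=true, grant_access=true, ping_server=true, report_dataset=false, waive_disclosure=false); no atom is both obligatory and forbidden, so the set is consistent.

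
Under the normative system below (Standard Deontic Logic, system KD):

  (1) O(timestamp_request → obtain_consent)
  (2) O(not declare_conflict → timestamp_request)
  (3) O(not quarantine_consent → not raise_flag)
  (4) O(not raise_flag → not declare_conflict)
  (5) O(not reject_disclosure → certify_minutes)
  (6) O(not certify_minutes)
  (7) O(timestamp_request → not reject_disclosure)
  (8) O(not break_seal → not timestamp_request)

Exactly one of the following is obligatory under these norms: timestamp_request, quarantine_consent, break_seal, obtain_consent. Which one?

Premise 6 states O(not certify_minutes) outright.
The contrapositive of premise 5 (O(not reject_disclosure → certify_minutes)) is O(not certify_minutes → reject_disclosure), and O(not certify_minutes) is already established, so O(reject_disclosure).
The contrapositive of premise 7 (O(timestamp_request → not reject_disclosure)) is O(reject_disclosure → not timestamp_request), and O(reject_disclosure) is already established, so O(not timestamp_request).
Premise 2, O(not declare_conflict → timestamp_request), contraposes to O(not timestamp_request → declare_conflict); with O(not timestamp_request) we get O(declare_conflict).
Premise 4 is O(not raise_flag → not declare_conflict); contrapositively O(declare_conflict → raise_flag). Since O(declare_conflict) holds, K gives O(raise_flag).
Premise 3, O(not quarantine_consent → not raise_flag), contraposes to O(raise_flag → quarantine_consent); with O(raise_flag) we get O(quarantine_consent).
So O(quarantine_consent) holds — quarantine_consent is obligatory. None of the other listed options is made obligatory by any chain of premises.

quarantine_consent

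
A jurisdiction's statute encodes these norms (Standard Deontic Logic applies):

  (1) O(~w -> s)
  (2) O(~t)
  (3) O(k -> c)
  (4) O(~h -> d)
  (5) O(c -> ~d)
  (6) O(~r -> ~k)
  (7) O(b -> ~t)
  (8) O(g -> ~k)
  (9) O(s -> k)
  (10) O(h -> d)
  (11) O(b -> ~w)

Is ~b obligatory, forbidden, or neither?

Premises 10 and 4 are O(h -> d) and O(~h -> d); every ideal world satisfies h or ~h, so in either case d holds — hence O(d).
Premise 5 is O(c -> ~d); contrapositively O(d -> ~c). Since O(d) holds, K gives O(~c).
Premise 3, O(k -> c), contraposes to O(~c -> ~k); with O(~c) we get O(~k).
The contrapositive of premise 9 (O(s -> k)) is O(~k -> ~s), and O(~k) is already established, so O(~s).
Premise 1, O(~w -> s), contraposes to O(~s -> w); with O(~s) we get O(w).
Premise 11, O(b -> ~w), contraposes to O(w -> ~b); with O(w) we get O(~b).
Premises 2, 6, 7, 8 do not contribute to this derivation.
Hence ~b is obligatory.

Obligatory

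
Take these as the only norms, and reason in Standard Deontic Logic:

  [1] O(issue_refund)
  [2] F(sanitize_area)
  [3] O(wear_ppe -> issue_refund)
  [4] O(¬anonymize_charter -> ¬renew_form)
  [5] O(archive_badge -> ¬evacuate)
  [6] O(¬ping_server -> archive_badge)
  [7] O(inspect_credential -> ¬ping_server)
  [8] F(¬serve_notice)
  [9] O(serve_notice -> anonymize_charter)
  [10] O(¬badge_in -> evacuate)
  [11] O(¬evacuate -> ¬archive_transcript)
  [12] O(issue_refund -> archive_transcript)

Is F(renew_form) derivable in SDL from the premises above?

No

Premise 4 is O(¬anonymize_charter -> ¬renew_form), but O(¬anonymize_charter) is not derivable from the premises, so it does not yield O(¬renew_form).
No other premise forces O(¬renew_form). An ideal world satisfying every premise can still have renew_form true, so F(renew_form) is not derivable.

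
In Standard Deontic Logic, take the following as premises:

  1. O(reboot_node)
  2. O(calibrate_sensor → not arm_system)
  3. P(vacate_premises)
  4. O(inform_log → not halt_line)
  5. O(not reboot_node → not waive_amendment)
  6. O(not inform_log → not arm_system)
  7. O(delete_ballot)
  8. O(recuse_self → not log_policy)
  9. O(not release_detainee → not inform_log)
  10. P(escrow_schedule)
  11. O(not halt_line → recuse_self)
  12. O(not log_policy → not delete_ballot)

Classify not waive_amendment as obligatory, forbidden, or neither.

Neither

Premise 5 is O(not reboot_node → not waive_amendment), but O(not reboot_node) is not derivable from the premises, so it does not yield O(not waive_amendment).
No premise or chain of K-axiom applications forces O(not waive_amendment), and none forces O(waive_amendment). So not waive_amendment is neither obligatory nor forbidden under these norms.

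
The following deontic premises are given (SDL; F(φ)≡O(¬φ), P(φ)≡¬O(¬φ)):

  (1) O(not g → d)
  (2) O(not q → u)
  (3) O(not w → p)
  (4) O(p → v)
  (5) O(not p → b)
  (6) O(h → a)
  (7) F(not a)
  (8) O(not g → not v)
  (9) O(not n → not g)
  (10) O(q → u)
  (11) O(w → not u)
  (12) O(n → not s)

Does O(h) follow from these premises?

Premise 6 is O(h → a); even if O(a) held, inferring O(h) would be affirming the consequent — invalid.
No other premise forces O(h). An ideal world satisfying every premise can still have h false, so O(h) is not derivable.

No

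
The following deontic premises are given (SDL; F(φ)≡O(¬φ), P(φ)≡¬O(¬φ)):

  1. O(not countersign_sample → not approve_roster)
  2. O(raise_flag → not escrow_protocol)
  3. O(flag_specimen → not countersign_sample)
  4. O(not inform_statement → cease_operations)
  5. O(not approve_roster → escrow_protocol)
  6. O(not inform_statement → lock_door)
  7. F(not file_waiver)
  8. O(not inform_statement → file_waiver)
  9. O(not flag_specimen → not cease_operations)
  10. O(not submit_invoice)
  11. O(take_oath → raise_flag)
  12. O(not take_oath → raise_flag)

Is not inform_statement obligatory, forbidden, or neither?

Forbidden

Premises 11 and 12 cover both cases: O(take_oath → raise_flag) and O(not take_oath → raise_flag). Since take_oath ∨ not take_oath is a tautology, O(raise_flag) follows.
Premise 2 is O(raise_flag → not escrow_protocol); since O(raise_flag), deontic closure gives O(not escrow_protocol).
Premise 5 is O(not approve_roster → escrow_protocol); contrapositively O(not escrow_protocol → approve_roster). Since O(not escrow_protocol) holds, K gives O(approve_roster).
The contrapositive of premise 1 (O(not countersign_sample → not approve_roster)) is O(approve_roster → countersign_sample), and O(approve_roster) is already established, so O(countersign_sample).
Premise 3 is O(flag_specimen → not countersign_sample); contrapositively O(countersign_sample → not flag_specimen). Since O(countersign_sample) holds, K gives O(not flag_specimen).
Premise 9 is O(not flag_specimen → not cease_operations); since O(not flag_specimen), deontic closure gives O(not cease_operations).
Premise 4, O(not inform_statement → cease_operations), contraposes to O(not cease_operations → inform_statement); with O(not cease_operations) we get O(inform_statement).
Premises 6, 7, 8, 10 do not contribute to this derivation.
Thus O(inform_statement), which is F(not inform_statement): not inform_statement is forbidden.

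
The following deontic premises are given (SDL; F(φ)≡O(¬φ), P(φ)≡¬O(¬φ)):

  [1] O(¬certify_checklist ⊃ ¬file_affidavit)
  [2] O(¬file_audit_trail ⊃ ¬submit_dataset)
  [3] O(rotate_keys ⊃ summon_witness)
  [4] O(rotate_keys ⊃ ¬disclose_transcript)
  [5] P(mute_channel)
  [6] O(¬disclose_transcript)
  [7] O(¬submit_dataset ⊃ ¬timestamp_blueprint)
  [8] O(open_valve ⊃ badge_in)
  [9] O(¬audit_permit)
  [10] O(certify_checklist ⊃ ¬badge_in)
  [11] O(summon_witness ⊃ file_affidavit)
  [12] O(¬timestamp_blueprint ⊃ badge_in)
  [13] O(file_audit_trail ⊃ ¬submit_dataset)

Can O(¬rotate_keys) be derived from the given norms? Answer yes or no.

Premises 13 and 2 cover both cases: O(file_audit_trail ⊃ ¬submit_dataset) and O(¬file_audit_trail ⊃ ¬submit_dataset). Since file_audit_trail ∨ ¬file_audit_trail is a tautology, O(¬submit_dataset) follows.
From O(¬submit_dataset) and premise 7, O(¬submit_dataset ⊃ ¬timestamp_blueprint), we obtain O(¬timestamp_blueprint).
With premise 12, O(¬timestamp_blueprint ⊃ badge_in), the K-axiom yields O(badge_in).
Premise 10 is O(certify_checklist ⊃ ¬badge_in); contrapositively O(badge_in ⊃ ¬certify_checklist). Since O(badge_in) holds, K gives O(¬certify_checklist).
Applying K to premise 1 (O(¬certify_checklist ⊃ ¬file_affidavit)) and O(¬certify_checklist) yields O(¬file_affidavit).
Premise 11 is O(summon_witness ⊃ file_affidavit); contrapositively O(¬file_affidavit ⊃ ¬summon_witness). Since O(¬file_affidavit) holds, K gives O(¬summon_witness).
The contrapositive of premise 3 (O(rotate_keys ⊃ summon_witness)) is O(¬summon_witness ⊃ ¬rotate_keys), and O(¬summon_witness) is already established, so O(¬rotate_keys).
Premises 4, 5, 6, 8, 9 do not contribute to this derivation.
So O(¬rotate_keys) follows.

Yes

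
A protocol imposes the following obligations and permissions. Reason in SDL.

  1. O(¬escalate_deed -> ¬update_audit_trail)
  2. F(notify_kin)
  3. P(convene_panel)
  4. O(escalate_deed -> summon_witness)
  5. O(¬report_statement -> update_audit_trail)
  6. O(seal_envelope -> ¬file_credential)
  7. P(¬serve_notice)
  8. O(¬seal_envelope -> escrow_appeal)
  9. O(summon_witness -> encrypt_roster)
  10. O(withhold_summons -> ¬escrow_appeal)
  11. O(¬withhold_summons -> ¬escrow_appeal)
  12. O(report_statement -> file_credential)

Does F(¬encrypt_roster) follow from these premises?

Premises 10 and 11 are O(withhold_summons -> ¬escrow_appeal) and O(¬withhold_summons -> ¬escrow_appeal); every ideal world satisfies withhold_summons or ¬withhold_summons, so in either case ¬escrow_appeal holds — hence O(¬escrow_appeal).
Premise 8, O(¬seal_envelope -> escrow_appeal), contraposes to O(¬escrow_appeal -> seal_envelope); with O(¬escrow_appeal) we get O(seal_envelope).
With premise 6, O(seal_envelope -> ¬file_credential), the K-axiom yields O(¬file_credential).
Premise 12, O(report_statement -> file_credential), contraposes to O(¬file_credential -> ¬report_statement); with O(¬file_credential) we get O(¬report_statement).
Applying K to premise 5 (O(¬report_statement -> update_audit_trail)) and O(¬report_statement) yields O(update_audit_trail).
The contrapositive of premise 1 (O(¬escalate_deed -> ¬update_audit_trail)) is O(update_audit_trail -> escalate_deed), and O(update_audit_trail) is already established, so O(escalate_deed).
Premise 4 is O(escalate_deed -> summon_witness); since O(escalate_deed), deontic closure gives O(summon_witness).
With premise 9, O(summon_witness -> encrypt_roster), the K-axiom yields O(encrypt_roster).
Premises 2, 3, 7 do not contribute to this derivation.
So O(encrypt_roster) holds, i.e. F(¬encrypt_roster). The claim follows.

Yes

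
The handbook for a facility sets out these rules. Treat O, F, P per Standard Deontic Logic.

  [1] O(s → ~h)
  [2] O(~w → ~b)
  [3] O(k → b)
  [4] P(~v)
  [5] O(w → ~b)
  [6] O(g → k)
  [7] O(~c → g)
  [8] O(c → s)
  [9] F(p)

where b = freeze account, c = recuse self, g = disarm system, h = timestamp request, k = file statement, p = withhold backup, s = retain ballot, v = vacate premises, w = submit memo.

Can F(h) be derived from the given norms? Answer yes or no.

Yes

Premises 5 and 2 are O(w → ~b) and O(~w → ~b); every ideal world satisfies w or ~w, so in either case ~b holds — hence O(~b).
Premise 3, O(k → b), contraposes to O(~b → ~k); with O(~b) we get O(~k).
Premise 6, O(g → k), contraposes to O(~k → ~g); with O(~k) we get O(~g).
The contrapositive of premise 7 (O(~c → g)) is O(~g → c), and O(~g) is already established, so O(c).
With premise 8, O(c → s), the K-axiom yields O(s).
Applying K to premise 1 (O(s → ~h)) and O(s) yields O(~h).
Premises 4, 9 do not contribute to this derivation.
So O(~h) holds, i.e. F(h). The claim follows.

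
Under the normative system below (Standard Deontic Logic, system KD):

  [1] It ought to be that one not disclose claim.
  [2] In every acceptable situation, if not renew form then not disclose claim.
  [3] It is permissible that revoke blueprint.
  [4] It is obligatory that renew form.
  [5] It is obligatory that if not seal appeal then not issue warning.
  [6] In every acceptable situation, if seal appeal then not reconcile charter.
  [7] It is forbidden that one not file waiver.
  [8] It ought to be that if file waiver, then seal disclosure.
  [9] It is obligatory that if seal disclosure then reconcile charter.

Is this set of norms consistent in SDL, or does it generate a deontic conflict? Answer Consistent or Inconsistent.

Premise 2 is O(¬renew_form → ¬disclose_claim); even if O(¬disclose_claim) held, inferring O(¬renew_form) would be affirming the consequent — invalid.
So O(¬renew_form) is not derivable, and the apparent clash with O(renew_form) does not arise.
A world satisfying every obligation exists (e.g. disclose_claim=false, file_waiver=true, issue_warning=false, reconcile_charter=true, renew_form=true, revoke_blueprint=false, seal_appeal=false, seal_disclosure=true); no atom is both obligatory and forbidden, so the set is consistent.

Consistent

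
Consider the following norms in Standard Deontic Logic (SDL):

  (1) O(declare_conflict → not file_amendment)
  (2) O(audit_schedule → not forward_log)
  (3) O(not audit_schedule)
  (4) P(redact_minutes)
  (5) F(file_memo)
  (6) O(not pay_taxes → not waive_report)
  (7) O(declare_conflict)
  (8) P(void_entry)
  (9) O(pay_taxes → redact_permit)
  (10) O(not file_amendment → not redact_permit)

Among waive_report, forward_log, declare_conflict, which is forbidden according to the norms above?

Premise 7 gives O(declare_conflict).
Applying K to premise 1 (O(declare_conflict → not file_amendment)) and O(declare_conflict) yields O(not file_amendment).
Applying K to premise 10 (O(not file_amendment → not redact_permit)) and O(not file_amendment) yields O(not redact_permit).
Premise 9, O(pay_taxes → redact_permit), contraposes to O(not redact_permit → not pay_taxes); with O(not redact_permit) we get O(not pay_taxes).
Premise 6 is O(not pay_taxes → not waive_report); since O(not pay_taxes), deontic closure gives O(not waive_report).
So O(not waive_report) holds, i.e. waive_report is forbidden. None of the other listed options is forbidden under the premises.

waive_report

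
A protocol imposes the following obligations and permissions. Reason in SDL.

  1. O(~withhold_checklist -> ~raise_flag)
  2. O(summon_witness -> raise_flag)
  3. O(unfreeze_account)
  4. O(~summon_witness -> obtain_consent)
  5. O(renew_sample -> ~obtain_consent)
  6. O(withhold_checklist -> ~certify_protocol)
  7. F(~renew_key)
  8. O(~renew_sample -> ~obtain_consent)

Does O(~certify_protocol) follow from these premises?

Yes

Premises 8 and 5 are O(~renew_sample -> ~obtain_consent) and O(renew_sample -> ~obtain_consent); every ideal world satisfies ~renew_sample or renew_sample, so in either case ~obtain_consent holds — hence O(~obtain_consent).
The contrapositive of premise 4 (O(~summon_witness -> obtain_consent)) is O(~obtain_consent -> summon_witness), and O(~obtain_consent) is already established, so O(summon_witness).
Applying K to premise 2 (O(summon_witness -> raise_flag)) and O(summon_witness) yields O(raise_flag).
Premise 1 is O(~withhold_checklist -> ~raise_flag); contrapositively O(raise_flag -> withhold_checklist). Since O(raise_flag) holds, K gives O(withhold_checklist).
Applying K to premise 6 (O(withhold_checklist -> ~certify_protocol)) and O(withhold_checklist) yields O(~certify_protocol).
Premises 3, 7 do not contribute to this derivation.
So O(~certify_protocol) follows.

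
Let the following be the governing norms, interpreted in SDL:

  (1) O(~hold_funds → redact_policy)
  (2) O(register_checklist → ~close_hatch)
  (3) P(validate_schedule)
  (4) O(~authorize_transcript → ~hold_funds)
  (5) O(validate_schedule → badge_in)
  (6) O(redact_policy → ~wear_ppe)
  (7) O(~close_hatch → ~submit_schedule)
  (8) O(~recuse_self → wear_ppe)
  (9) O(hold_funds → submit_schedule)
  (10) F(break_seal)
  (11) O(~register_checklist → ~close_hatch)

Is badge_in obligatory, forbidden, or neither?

Premise 5 is O(validate_schedule → badge_in), but O(validate_schedule) is not derivable from the premises (the permission P(validate_schedule) asserts only ~O(~validate_schedule), not O(validate_schedule)), so it does not yield O(badge_in).
No premise or chain of K-axiom applications forces O(badge_in), and none forces O(~badge_in). So badge_in is neither obligatory nor forbidden under these norms.

Neither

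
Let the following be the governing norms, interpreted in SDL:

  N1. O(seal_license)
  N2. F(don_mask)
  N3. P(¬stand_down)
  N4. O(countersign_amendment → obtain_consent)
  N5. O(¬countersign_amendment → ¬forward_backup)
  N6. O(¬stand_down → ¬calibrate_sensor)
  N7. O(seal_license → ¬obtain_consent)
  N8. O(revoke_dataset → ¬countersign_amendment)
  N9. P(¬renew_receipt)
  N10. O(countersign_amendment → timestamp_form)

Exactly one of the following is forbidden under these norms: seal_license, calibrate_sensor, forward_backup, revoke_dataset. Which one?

forward_backup

Premise 1 states O(seal_license) outright.
Premise 7 is O(seal_license → ¬obtain_consent); since O(seal_license), deontic closure gives O(¬obtain_consent).
Premise 4, O(countersign_amendment → obtain_consent), contraposes to O(¬obtain_consent → ¬countersign_amendment); with O(¬obtain_consent) we get O(¬countersign_amendment).
Premise 5 is O(¬countersign_amendment → ¬forward_backup); since O(¬countersign_amendment), deontic closure gives O(¬forward_backup).
So O(¬forward_backup) holds, i.e. forward_backup is forbidden. None of the other listed options is forbidden under the premises.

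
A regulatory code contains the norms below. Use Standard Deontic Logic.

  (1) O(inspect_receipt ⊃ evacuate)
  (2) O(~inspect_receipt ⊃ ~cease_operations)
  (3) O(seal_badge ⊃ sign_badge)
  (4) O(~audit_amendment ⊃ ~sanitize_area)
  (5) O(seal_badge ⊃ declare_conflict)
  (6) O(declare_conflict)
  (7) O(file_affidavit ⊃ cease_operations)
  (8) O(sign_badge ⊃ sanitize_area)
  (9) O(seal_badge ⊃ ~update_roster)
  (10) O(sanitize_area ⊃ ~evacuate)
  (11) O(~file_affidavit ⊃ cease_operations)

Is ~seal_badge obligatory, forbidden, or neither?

By case analysis on ~file_affidavit: premise 11 gives O(~file_affidavit ⊃ cease_operations) and premise 7 gives O(file_affidavit ⊃ cease_operations), so O(cease_operations) either way.
The contrapositive of premise 2 (O(~inspect_receipt ⊃ ~cease_operations)) is O(cease_operations ⊃ inspect_receipt), and O(cease_operations) is already established, so O(inspect_receipt).
Premise 1 is O(inspect_receipt ⊃ evacuate); since O(inspect_receipt), deontic closure gives O(evacuate).
Premise 10, O(sanitize_area ⊃ ~evacuate), contraposes to O(evacuate ⊃ ~sanitize_area); with O(evacuate) we get O(~sanitize_area).
Premise 8 is O(sign_badge ⊃ sanitize_area); contrapositively O(~sanitize_area ⊃ ~sign_badge). Since O(~sanitize_area) holds, K gives O(~sign_badge).
Premise 3 is O(seal_badge ⊃ sign_badge); contrapositively O(~sign_badge ⊃ ~seal_badge). Since O(~sign_badge) holds, K gives O(~seal_badge).
Premises 4, 5, 6, 9 do not contribute to this derivation.
Hence ~seal_badge is obligatory.

Obligatory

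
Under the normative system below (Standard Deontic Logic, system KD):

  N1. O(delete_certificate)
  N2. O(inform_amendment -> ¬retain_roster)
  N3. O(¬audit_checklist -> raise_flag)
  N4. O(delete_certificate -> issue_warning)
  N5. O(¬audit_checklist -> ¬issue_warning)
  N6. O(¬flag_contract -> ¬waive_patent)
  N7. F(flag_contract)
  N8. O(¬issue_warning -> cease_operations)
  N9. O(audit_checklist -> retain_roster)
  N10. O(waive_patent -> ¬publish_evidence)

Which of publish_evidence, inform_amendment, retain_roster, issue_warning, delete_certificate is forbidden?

inform_amendment

Premise 1 states O(delete_certificate) outright.
Applying K to premise 4 (O(delete_certificate -> issue_warning)) and O(delete_certificate) yields O(issue_warning).
Premise 5 is O(¬audit_checklist -> ¬issue_warning); contrapositively O(issue_warning -> audit_checklist). Since O(issue_warning) holds, K gives O(audit_checklist).
Premise 9 is O(audit_checklist -> retain_roster); since O(audit_checklist), deontic closure gives O(retain_roster).
The contrapositive of premise 2 (O(inform_amendment -> ¬retain_roster)) is O(retain_roster -> ¬inform_amendment), and O(retain_roster) is already established, so O(¬inform_amendment).
So O(¬inform_amendment) holds, i.e. inform_amendment is forbidden. None of the other listed options is forbidden under the premises.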